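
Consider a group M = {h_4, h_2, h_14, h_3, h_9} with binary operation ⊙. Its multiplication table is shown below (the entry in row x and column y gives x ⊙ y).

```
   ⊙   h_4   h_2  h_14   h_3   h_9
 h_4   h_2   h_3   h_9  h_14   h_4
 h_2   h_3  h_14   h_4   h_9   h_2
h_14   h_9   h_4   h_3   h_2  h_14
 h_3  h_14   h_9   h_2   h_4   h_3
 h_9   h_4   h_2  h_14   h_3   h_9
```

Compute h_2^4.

h_2^1 = h_2
h_2^2 = h_2 ⊙ h_2 = h_14
h_2^3 = h_14 ⊙ h_2 = h_4
h_2^4 = h_4 ⊙ h_2 = h_3

h_3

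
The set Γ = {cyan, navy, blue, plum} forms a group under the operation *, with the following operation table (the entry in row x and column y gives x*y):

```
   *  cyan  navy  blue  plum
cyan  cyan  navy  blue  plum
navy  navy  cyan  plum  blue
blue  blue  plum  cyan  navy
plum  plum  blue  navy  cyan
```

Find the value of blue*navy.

plum

Read row blue, column navy: blue*navy = plum.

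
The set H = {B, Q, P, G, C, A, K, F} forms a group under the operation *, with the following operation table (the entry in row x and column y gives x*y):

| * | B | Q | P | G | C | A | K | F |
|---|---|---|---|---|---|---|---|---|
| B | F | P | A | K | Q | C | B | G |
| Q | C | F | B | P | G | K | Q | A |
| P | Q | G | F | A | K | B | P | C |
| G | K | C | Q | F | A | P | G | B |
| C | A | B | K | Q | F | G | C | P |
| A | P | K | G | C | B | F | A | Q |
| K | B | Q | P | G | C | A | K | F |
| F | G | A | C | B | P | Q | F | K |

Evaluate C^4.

C^1 = C
C^2 = C*C = F
C^3 = F*C = P
C^4 = P*C = K
(Structurally, H here is isomorphic to the quaternion group Q_8.)

K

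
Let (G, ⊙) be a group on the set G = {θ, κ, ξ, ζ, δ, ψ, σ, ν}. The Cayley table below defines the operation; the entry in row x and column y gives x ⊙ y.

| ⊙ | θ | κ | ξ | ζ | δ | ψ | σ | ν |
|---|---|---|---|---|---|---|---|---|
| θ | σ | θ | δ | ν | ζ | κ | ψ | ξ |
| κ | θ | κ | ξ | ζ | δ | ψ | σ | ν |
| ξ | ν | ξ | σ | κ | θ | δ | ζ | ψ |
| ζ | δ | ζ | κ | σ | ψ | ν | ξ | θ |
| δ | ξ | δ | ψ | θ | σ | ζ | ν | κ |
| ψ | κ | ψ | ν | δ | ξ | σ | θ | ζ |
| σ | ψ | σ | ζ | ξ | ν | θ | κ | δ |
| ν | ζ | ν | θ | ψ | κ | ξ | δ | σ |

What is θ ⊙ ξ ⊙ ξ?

ψ

θ ⊙ ξ = δ
δ ⊙ ξ = ψ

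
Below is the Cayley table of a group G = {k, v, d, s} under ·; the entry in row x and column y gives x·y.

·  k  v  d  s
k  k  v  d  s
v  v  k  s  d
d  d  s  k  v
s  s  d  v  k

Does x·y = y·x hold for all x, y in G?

Yes

Check whether the table is symmetric across its main diagonal.
Every entry (row x, col y) equals the entry (row y, col x), so G is abelian.
(In fact G ≅ the Klein four-group V_4.)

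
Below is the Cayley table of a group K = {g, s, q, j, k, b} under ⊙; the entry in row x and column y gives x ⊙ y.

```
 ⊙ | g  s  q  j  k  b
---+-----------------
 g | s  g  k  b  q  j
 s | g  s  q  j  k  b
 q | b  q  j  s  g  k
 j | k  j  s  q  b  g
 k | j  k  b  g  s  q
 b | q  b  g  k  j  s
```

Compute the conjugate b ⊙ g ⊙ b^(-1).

The identity is s. In row b, the entry s sits in column b, so b^(-1) = b.
b ⊙ g = q
q ⊙ b = k

k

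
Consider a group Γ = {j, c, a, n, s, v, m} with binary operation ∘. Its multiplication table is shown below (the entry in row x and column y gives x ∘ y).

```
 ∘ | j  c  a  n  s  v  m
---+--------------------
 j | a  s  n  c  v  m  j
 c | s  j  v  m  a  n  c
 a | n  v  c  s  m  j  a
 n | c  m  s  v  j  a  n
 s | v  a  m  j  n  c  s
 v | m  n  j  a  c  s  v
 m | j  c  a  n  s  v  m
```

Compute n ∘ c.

Read row n, column c: n ∘ c = m.

m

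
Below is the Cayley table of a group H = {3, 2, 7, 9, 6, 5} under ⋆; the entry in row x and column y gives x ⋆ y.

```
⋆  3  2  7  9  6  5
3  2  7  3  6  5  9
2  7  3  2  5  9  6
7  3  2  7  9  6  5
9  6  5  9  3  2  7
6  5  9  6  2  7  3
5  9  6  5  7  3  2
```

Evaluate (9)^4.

2

9^1 = 9
9^2 = 9 ⋆ 9 = 3
9^3 = 3 ⋆ 9 = 6
9^4 = 6 ⋆ 9 = 2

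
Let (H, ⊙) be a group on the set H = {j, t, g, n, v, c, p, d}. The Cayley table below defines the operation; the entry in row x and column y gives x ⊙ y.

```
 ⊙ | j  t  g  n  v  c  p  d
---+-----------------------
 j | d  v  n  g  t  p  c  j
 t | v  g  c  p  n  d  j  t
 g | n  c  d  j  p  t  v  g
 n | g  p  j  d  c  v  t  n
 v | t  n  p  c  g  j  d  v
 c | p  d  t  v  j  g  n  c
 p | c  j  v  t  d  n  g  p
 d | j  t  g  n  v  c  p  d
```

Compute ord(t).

The identity element is d (its row matches the header).
t^1 = t
t^2 = t ⊙ t = g
t^3 = g ⊙ t = c
t^4 = c ⊙ t = d
The first power of t equal to the identity is t^4, so ord(t) = 4.

4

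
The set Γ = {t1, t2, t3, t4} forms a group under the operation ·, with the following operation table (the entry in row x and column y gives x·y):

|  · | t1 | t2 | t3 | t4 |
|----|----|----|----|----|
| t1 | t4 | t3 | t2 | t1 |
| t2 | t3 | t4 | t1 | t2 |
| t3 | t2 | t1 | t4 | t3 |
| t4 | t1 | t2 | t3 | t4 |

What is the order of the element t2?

2

The identity element is t4 (its row matches the header).
t2^1 = t2
t2^2 = t2·t2 = t4
The first power of t2 equal to the identity is t2^2, so ord(t2) = 2.
(Structurally, Γ here is isomorphic to the Klein four-group V_4.)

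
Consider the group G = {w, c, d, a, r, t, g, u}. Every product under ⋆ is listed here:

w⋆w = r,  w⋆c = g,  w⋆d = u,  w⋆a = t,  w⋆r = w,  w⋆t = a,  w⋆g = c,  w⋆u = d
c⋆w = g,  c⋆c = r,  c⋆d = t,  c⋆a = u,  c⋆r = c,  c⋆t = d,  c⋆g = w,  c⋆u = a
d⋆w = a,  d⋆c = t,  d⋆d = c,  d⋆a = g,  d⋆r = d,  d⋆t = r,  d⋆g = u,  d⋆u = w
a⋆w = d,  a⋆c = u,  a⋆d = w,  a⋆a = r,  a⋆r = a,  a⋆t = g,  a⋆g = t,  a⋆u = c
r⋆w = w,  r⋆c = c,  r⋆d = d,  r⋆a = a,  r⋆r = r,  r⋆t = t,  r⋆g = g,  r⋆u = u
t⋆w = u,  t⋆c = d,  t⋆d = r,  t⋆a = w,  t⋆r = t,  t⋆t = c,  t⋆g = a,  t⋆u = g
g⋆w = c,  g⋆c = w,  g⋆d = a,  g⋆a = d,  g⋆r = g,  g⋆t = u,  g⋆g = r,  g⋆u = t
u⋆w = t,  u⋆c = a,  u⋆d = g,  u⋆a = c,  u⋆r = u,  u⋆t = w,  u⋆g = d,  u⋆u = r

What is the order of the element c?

The identity element is r (its row matches the header).
c^1 = c
c^2 = c ⋆ c = r
The first power of c equal to the identity is c^2, so ord(c) = 2.

2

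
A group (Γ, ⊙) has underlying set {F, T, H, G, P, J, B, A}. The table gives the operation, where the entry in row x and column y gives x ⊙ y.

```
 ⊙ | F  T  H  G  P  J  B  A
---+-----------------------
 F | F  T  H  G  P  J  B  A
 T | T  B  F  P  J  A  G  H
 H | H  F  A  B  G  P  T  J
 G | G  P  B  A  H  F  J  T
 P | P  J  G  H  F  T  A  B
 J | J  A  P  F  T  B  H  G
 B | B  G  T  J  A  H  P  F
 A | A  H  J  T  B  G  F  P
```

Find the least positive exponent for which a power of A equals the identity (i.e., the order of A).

The identity element is F (its row matches the header).
A^1 = A
A^2 = A ⊙ A = P
A^3 = P ⊙ A = B
A^4 = B ⊙ A = F
The first power of A equal to the identity is A^4, so ord(A) = 4.

4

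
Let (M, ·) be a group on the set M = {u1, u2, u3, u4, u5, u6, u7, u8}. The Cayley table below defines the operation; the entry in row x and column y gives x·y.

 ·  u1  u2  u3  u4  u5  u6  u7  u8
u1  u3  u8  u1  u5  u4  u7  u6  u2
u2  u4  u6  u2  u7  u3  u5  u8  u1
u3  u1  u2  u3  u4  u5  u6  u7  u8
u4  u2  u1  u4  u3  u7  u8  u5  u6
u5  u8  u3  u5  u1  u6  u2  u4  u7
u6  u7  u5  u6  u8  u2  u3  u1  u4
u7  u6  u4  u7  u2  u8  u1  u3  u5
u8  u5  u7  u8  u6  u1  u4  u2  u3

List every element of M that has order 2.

{u1, u4, u6, u7, u8}

Identity is u3. Compute the order of each non-identity element by repeated multiplication:
  u1: u1 → u3  (order 2)
  u2: u2 → u6 → u5 → u3  (order 4)
  u4: u4 → u3  (order 2)
  u5: u5 → u6 → u2 → u3  (order 4)
  u6: u6 → u3  (order 2)
  u7: u7 → u3  (order 2)
  u8: u8 → u3  (order 2)
Elements of order 2: {u1, u4, u6, u7, u8}.
(Structurally, M here is isomorphic to the dihedral group D_4.)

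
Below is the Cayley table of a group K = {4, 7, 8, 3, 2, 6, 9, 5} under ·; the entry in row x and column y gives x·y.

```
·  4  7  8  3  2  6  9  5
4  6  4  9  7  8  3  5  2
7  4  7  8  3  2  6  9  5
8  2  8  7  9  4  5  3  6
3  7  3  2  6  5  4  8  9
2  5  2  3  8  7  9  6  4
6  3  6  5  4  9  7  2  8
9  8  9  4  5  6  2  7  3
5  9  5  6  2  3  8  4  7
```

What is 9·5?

Read row 9, column 5: 9·5 = 3.

3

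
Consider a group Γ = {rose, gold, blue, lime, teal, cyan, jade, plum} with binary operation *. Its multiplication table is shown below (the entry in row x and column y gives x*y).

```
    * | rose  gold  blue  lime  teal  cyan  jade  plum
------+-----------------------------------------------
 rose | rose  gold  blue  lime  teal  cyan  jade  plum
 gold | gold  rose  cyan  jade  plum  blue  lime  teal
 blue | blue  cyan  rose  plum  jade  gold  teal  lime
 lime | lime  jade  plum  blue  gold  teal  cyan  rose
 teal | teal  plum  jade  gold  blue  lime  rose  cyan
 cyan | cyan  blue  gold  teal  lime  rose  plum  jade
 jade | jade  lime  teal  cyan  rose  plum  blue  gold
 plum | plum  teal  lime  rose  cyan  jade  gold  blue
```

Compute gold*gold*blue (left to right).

blue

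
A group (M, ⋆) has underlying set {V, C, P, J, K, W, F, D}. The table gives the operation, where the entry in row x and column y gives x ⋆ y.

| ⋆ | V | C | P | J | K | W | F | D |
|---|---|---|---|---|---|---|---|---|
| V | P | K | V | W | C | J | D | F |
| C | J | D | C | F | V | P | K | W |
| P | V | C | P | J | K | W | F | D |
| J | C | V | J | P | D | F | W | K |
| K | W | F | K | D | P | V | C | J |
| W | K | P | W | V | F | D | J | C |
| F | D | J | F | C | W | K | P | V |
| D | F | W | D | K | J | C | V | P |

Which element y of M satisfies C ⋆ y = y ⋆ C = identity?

W

First locate the identity: row P matches the header, so P is the identity.
Scan row C for P: C ⋆ W = P. Hence C^(-1) = W.
(Structurally, M here is isomorphic to the dihedral group D_4.)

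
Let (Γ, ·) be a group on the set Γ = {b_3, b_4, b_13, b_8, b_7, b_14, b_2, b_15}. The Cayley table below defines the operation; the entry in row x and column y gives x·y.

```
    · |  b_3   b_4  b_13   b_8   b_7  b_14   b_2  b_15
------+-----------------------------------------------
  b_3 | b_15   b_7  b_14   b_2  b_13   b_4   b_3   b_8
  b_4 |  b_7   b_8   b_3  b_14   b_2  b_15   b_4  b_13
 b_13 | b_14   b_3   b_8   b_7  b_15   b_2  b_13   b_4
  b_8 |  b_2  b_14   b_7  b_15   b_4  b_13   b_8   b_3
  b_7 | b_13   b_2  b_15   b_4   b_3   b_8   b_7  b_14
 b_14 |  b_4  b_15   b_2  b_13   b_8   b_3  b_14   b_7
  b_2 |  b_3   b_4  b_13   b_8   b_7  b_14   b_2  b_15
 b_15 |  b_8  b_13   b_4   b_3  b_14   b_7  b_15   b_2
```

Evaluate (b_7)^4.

b_7^1 = b_7
b_7^2 = b_7·b_7 = b_3
b_7^3 = b_3·b_7 = b_13
b_7^4 = b_13·b_7 = b_15

b_15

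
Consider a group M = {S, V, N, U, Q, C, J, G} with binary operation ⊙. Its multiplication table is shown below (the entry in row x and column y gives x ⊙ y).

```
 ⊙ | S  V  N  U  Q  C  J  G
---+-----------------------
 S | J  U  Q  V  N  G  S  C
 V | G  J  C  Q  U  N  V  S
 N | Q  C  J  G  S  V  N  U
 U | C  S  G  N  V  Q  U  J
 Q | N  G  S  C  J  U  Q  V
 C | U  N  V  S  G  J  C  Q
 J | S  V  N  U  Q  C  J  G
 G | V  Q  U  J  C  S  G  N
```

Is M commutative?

No

G ⊙ C = S but C ⊙ G = Q.
Since G and C do not commute, M is not abelian.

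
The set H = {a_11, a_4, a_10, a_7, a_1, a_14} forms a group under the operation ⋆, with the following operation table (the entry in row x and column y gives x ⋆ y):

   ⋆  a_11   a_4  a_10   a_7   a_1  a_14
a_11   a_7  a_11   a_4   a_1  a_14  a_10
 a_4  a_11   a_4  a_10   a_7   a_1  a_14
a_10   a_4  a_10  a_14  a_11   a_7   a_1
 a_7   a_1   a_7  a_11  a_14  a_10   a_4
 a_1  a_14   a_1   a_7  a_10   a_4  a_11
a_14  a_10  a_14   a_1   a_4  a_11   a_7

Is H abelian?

Yes

Check whether the table is symmetric across its main diagonal.
Every entry (row x, col y) equals the entry (row y, col x), so H is abelian.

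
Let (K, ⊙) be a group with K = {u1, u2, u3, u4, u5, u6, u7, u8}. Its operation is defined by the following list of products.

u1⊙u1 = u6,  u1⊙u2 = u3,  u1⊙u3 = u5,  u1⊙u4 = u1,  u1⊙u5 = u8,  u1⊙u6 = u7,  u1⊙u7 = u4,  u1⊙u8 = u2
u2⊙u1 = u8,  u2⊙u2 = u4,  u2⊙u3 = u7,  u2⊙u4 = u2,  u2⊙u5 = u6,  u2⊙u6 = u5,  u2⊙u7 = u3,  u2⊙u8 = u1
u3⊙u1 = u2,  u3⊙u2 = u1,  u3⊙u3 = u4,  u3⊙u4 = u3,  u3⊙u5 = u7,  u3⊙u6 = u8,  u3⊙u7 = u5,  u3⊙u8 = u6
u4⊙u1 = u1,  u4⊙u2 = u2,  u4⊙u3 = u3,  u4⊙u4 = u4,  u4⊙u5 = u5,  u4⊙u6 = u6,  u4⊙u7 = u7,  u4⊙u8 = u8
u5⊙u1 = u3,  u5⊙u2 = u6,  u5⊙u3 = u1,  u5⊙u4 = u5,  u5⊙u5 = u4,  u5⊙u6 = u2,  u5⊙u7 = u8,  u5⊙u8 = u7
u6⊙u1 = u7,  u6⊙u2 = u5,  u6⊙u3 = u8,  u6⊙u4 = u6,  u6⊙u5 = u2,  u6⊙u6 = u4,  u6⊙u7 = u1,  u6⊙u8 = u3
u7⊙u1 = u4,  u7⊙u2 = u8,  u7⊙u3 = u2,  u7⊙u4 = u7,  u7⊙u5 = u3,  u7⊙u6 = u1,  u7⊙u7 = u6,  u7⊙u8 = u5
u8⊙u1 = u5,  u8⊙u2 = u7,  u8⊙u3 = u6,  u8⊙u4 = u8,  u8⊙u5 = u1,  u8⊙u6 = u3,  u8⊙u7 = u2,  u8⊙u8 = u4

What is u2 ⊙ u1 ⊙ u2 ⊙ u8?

u2 ⊙ u1 = u8
u8 ⊙ u2 = u7
u7 ⊙ u8 = u5

u5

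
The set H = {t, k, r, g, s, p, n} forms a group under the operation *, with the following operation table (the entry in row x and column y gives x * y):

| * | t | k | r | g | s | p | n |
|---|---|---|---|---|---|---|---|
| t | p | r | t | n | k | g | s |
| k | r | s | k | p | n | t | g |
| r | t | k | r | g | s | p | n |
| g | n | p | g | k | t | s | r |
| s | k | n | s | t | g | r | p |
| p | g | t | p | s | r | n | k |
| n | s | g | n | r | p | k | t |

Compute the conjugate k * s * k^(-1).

The identity is r. In row k, the entry r sits in column t, so k^(-1) = t.
k * s = n
n * t = s

s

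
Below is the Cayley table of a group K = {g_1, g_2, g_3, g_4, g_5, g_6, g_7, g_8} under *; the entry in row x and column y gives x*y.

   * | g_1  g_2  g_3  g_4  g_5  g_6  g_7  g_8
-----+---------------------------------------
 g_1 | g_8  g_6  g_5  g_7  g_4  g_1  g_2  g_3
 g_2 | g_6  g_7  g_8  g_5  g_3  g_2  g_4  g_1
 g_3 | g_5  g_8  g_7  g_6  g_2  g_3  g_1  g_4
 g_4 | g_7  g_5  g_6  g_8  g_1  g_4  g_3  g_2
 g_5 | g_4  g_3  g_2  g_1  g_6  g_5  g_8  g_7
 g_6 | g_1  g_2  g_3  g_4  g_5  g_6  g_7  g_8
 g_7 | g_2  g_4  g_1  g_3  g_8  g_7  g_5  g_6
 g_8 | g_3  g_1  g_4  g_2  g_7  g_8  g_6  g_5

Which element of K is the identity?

The identity e satisfies e*x = x for all x, so its row in the table reproduces the column headers.
Row g_6 reads: g_1, g_2, g_3, g_4, g_5, g_6, g_7, g_8 — exactly the header order. So g_6 is the identity.

g_6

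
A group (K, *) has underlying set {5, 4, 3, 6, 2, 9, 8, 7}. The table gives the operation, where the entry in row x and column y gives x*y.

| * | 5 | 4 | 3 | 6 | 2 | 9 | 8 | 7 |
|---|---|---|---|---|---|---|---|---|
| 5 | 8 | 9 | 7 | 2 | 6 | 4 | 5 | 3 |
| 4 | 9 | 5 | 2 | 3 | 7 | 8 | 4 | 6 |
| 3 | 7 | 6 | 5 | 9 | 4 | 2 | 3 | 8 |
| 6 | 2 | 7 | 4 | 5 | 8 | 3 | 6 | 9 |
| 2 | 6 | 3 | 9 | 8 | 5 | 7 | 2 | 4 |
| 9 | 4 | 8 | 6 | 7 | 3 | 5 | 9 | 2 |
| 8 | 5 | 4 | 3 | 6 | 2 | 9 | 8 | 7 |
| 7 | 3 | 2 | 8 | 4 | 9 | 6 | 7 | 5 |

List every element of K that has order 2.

{5}

Identity is 8. Compute the order of each non-identity element by repeated multiplication:
  5: 5 → 8  (order 2)
  4: 4 → 5 → 9 → 8  (order 4)
  3: 3 → 5 → 7 → 8  (order 4)
  6: 6 → 5 → 2 → 8  (order 4)
  2: 2 → 5 → 6 → 8  (order 4)
  9: 9 → 5 → 4 → 8  (order 4)
  7: 7 → 5 → 3 → 8  (order 4)
Elements of order 2: {5}.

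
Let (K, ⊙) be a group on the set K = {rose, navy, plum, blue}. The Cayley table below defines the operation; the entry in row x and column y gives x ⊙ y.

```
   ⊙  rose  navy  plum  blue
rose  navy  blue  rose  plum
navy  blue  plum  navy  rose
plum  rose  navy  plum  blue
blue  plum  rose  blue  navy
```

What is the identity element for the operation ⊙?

The identity e satisfies e ⊙ x = x for all x, so its row in the table reproduces the column headers.
Row plum reads: rose, navy, plum, blue — exactly the header order. So plum is the identity.
(Structurally, K here is isomorphic to the cyclic group Z_4.)

plum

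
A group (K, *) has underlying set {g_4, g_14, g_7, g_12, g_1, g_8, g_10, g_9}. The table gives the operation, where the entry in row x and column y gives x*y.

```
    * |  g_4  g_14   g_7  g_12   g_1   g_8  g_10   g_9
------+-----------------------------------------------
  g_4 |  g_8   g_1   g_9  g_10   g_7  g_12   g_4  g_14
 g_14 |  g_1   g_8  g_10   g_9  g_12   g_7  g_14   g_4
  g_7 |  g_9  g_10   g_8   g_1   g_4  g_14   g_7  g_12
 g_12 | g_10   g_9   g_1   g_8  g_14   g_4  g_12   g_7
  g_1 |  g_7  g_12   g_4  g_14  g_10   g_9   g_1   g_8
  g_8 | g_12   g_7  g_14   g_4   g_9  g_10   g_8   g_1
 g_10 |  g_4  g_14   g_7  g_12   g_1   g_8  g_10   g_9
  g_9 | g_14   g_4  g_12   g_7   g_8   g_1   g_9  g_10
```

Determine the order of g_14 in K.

The identity element is g_10 (its row matches the header).
g_14^1 = g_14
g_14^2 = g_14*g_14 = g_8
g_14^3 = g_8*g_14 = g_7
g_14^4 = g_7*g_14 = g_10
The first power of g_14 equal to the identity is g_14^4, so ord(g_14) = 4.

4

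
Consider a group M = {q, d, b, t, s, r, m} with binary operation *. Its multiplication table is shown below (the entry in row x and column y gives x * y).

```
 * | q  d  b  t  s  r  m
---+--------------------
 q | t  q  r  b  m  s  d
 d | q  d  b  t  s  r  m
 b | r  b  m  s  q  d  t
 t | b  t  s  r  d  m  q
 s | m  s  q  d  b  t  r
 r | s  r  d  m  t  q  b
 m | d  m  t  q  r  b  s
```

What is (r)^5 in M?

m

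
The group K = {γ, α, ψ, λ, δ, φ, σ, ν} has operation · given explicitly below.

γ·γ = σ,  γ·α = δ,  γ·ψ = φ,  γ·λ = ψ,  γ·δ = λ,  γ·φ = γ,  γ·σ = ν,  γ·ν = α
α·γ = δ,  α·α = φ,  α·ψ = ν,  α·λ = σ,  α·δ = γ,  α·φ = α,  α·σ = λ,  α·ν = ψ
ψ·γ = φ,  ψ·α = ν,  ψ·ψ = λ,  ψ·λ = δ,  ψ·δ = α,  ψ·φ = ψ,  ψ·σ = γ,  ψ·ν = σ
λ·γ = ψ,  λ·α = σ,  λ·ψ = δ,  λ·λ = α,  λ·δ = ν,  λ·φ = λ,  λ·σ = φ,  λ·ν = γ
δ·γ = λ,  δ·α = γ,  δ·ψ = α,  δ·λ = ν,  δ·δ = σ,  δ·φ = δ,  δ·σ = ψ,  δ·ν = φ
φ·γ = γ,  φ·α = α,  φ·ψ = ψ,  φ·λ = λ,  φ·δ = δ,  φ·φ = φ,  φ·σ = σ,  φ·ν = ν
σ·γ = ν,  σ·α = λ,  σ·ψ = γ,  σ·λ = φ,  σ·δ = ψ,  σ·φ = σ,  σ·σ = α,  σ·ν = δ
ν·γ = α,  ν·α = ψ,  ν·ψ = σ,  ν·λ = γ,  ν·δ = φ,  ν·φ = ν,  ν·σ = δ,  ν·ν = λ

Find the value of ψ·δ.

Read row ψ, column δ: ψ·δ = α.

α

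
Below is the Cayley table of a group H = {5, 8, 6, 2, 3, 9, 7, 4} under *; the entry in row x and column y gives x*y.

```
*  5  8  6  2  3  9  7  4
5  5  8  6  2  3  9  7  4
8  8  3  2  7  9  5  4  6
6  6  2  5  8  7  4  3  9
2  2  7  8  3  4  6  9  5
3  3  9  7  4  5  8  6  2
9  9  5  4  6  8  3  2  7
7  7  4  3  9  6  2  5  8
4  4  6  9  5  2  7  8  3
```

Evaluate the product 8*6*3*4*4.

2

8*6 = 2
2*3 = 4
4*4 = 3
3*4 = 2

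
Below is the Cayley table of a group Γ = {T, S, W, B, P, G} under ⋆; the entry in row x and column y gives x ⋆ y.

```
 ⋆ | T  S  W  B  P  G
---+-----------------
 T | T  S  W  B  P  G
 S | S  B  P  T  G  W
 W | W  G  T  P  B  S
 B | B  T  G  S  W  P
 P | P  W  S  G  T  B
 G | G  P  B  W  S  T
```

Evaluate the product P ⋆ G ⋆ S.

P ⋆ G = B
B ⋆ S = T

T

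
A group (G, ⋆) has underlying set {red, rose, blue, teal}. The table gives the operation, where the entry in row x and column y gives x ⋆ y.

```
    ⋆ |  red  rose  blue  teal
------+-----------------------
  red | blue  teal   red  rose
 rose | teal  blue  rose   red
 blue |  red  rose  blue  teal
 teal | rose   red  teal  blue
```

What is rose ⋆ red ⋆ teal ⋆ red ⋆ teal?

rose ⋆ red = teal
teal ⋆ teal = blue
blue ⋆ red = red
red ⋆ teal = rose

rose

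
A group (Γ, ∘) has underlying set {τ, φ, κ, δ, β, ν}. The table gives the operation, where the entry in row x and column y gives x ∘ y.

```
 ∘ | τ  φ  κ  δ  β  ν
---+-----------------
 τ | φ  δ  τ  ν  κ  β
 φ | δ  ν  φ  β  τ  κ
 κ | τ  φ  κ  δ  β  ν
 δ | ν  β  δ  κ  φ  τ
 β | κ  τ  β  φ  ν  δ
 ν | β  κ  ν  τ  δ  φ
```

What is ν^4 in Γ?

ν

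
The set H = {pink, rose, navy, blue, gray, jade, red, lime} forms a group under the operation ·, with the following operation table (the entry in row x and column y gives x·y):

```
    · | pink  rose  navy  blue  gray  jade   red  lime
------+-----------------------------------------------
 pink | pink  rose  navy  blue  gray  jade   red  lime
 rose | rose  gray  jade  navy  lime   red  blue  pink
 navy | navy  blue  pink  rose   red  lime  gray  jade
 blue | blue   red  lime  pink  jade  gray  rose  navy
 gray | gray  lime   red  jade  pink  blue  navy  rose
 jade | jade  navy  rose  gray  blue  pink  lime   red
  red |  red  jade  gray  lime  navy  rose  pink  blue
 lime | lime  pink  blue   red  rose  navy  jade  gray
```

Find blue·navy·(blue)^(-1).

red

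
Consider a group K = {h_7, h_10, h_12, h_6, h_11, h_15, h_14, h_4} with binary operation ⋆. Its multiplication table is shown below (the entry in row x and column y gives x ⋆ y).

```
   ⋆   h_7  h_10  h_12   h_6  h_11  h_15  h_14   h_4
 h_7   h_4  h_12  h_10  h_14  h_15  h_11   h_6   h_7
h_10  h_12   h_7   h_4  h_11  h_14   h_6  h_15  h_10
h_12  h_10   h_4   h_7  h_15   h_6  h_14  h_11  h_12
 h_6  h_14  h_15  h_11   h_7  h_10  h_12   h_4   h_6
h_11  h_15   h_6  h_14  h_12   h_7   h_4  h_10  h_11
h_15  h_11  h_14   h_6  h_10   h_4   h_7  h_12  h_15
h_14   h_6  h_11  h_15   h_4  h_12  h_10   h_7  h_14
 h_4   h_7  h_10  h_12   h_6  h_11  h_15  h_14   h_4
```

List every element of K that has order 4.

{h_10, h_11, h_12, h_14, h_15, h_6}

Identity is h_4. Compute the order of each non-identity element by repeated multiplication:
  h_7: h_7 → h_4  (order 2)
  h_10: h_10 → h_7 → h_12 → h_4  (order 4)
  h_12: h_12 → h_7 → h_10 → h_4  (order 4)
  h_6: h_6 → h_7 → h_14 → h_4  (order 4)
  h_11: h_11 → h_7 → h_15 → h_4  (order 4)
  h_15: h_15 → h_7 → h_11 → h_4  (order 4)
  h_14: h_14 → h_7 → h_6 → h_4  (order 4)
Elements of order 4: {h_10, h_11, h_12, h_14, h_15, h_6}.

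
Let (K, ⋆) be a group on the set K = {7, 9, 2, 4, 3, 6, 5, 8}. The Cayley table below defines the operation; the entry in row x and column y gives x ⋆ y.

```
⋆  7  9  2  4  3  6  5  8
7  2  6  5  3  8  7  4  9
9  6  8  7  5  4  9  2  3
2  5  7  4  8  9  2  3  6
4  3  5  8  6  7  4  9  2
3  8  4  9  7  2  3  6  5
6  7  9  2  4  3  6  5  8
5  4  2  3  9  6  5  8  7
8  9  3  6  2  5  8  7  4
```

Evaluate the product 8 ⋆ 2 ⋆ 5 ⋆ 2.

8 ⋆ 2 = 6
6 ⋆ 5 = 5
5 ⋆ 2 = 3

3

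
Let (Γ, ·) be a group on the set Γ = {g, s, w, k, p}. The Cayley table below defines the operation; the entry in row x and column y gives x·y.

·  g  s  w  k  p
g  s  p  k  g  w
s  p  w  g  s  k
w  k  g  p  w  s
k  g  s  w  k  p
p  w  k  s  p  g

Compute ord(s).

The identity element is k (its row matches the header).
s^1 = s
s^2 = s·s = w
s^3 = w·s = g
s^4 = g·s = p
s^5 = p·s = k
The first power of s equal to the identity is s^5, so ord(s) = 5.

5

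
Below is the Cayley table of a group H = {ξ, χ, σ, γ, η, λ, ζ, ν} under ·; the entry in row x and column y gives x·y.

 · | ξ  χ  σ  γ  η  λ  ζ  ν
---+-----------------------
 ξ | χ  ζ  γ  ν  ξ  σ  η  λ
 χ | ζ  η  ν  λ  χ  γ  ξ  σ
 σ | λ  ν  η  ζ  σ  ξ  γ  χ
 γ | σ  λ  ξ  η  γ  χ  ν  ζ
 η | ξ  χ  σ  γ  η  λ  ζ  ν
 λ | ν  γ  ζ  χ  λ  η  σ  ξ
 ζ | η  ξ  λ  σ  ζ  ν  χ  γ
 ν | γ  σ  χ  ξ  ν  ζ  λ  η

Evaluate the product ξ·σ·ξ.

ξ·σ = γ
γ·ξ = σ

σ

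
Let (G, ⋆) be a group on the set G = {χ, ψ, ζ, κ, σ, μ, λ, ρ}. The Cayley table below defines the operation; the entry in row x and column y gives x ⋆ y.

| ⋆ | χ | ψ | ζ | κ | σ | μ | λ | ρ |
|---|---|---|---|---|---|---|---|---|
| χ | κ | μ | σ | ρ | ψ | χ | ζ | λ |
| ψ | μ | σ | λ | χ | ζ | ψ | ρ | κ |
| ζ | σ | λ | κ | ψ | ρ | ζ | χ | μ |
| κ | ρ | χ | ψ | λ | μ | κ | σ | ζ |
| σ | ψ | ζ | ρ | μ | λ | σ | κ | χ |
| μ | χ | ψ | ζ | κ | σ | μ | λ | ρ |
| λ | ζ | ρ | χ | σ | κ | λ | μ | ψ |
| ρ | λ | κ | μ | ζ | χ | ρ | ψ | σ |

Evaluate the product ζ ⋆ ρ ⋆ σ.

ζ ⋆ ρ = μ
μ ⋆ σ = σ
(Structurally, G here is isomorphic to the cyclic group Z_8.)

σ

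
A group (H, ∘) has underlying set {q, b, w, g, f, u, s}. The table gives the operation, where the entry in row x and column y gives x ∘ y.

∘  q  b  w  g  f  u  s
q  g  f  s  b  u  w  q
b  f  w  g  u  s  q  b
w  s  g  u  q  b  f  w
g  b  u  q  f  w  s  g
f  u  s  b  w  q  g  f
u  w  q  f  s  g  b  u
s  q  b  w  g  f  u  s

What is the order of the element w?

7

The identity element is s (its row matches the header).
w^1 = w
w^2 = w ∘ w = u
w^3 = u ∘ w = f
w^4 = f ∘ w = b
w^5 = b ∘ w = g
w^6 = g ∘ w = q
w^7 = q ∘ w = s
The first power of w equal to the identity is w^7, so ord(w) = 7.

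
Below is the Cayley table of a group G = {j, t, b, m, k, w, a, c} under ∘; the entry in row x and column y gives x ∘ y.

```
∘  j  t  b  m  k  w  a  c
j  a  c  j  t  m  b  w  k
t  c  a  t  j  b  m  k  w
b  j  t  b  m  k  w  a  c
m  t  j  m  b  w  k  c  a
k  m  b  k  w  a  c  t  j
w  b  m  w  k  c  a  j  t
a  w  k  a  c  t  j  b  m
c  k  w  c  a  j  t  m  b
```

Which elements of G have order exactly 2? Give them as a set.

Identity is b. Compute the order of each non-identity element by repeated multiplication:
  j: j → a → w → b  (order 4)
  t: t → a → k → b  (order 4)
  m: m → b  (order 2)
  k: k → a → t → b  (order 4)
  w: w → a → j → b  (order 4)
  a: a → b  (order 2)
  c: c → b  (order 2)
Elements of order 2: {a, c, m}.

{a, c, m}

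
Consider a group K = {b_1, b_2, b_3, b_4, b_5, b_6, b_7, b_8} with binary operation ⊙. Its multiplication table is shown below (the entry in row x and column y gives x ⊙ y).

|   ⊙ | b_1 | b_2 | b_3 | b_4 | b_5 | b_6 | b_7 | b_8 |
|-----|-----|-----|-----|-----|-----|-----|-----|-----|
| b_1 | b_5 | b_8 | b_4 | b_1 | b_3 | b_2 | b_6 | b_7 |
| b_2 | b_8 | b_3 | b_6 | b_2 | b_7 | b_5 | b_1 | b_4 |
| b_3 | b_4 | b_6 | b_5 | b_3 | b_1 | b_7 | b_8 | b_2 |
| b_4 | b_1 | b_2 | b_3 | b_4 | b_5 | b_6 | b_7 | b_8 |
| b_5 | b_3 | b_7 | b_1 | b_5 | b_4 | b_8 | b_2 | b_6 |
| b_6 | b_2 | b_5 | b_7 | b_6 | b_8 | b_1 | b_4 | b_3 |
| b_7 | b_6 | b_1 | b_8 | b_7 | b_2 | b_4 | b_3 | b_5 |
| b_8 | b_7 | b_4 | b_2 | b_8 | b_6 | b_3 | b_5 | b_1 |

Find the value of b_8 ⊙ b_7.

b_5

Read row b_8, column b_7: b_8 ⊙ b_7 = b_5.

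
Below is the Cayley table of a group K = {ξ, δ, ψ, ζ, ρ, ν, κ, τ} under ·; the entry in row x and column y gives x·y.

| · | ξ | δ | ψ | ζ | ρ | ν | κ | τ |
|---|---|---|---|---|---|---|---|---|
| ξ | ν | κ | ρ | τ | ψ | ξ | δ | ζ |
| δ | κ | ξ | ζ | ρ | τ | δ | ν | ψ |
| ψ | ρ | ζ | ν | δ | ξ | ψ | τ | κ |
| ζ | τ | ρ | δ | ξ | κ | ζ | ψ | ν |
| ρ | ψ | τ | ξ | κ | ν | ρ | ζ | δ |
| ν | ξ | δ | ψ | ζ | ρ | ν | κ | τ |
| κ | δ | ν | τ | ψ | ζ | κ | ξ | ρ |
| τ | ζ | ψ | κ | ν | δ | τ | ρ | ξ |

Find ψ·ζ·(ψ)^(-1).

ζ

The identity is ν. In row ψ, the entry ν sits in column ψ, so ψ^(-1) = ψ.
ψ·ζ = δ
δ·ψ = ζ
(Structurally, K here is isomorphic to Z_2 x Z_4.)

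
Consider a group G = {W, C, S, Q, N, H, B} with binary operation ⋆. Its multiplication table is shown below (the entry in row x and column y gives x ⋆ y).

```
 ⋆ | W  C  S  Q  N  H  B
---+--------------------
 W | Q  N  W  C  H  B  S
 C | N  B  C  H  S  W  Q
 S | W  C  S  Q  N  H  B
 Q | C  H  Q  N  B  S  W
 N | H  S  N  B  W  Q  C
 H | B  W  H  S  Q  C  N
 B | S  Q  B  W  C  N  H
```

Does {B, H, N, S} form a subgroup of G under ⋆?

N ⋆ N = W, which is not in {B, H, N, S}.
The subset is not closed under ⋆, so it is not a subgroup.

No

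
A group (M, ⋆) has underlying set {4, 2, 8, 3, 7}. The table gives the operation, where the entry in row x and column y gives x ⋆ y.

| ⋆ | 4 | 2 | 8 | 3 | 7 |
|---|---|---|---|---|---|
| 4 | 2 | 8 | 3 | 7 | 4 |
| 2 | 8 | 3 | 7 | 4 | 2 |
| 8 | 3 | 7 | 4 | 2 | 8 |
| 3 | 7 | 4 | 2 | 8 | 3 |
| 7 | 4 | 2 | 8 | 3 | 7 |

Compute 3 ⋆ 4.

7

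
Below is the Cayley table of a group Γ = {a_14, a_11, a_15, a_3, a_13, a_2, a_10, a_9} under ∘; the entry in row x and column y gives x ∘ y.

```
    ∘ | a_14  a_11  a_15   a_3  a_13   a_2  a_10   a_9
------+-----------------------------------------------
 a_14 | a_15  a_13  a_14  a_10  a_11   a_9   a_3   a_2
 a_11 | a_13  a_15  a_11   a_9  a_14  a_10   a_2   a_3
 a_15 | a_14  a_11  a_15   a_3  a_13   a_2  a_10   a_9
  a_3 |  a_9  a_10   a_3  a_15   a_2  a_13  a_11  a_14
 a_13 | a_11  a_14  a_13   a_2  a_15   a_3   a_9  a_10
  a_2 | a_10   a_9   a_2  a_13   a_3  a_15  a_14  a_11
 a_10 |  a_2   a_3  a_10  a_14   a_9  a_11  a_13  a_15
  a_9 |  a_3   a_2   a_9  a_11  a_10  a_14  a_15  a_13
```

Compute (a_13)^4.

a_13^1 = a_13
a_13^2 = a_13 ∘ a_13 = a_15
a_13^3 = a_15 ∘ a_13 = a_13
a_13^4 = a_13 ∘ a_13 = a_15
(Structurally, Γ here is isomorphic to the dihedral group D_4.)

a_15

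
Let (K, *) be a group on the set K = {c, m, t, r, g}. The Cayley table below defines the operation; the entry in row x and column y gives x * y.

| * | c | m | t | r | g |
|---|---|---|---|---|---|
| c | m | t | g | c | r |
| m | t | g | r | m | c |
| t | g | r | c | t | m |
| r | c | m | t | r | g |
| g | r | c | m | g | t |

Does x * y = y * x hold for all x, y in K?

Yes

Check whether the table is symmetric across its main diagonal.
Every entry (row x, col y) equals the entry (row y, col x), so K is abelian.
(In fact K ≅ the cyclic group Z_5.)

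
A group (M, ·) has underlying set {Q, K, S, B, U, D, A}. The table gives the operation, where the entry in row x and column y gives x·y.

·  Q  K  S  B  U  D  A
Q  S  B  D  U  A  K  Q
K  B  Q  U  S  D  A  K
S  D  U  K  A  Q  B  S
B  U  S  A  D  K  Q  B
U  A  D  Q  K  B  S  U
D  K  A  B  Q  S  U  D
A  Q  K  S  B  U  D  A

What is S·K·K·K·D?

D

S·K = U
U·K = D
D·K = A
A·D = D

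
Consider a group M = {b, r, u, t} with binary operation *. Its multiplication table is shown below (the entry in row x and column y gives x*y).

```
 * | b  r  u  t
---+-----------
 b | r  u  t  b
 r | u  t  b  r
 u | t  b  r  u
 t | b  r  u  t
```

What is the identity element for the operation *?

The identity e satisfies e*x = x for all x, so its row in the table reproduces the column headers.
Row t reads: b, r, u, t — exactly the header order. So t is the identity.
(Structurally, M here is isomorphic to the cyclic group Z_4.)

t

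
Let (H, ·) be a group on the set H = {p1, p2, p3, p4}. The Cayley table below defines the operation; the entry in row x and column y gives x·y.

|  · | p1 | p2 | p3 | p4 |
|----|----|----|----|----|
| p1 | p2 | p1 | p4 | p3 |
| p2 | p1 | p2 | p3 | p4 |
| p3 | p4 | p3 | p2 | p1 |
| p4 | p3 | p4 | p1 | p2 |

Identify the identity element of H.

p2

The identity e satisfies e·x = x for all x, so its row in the table reproduces the column headers.
Row p2 reads: p1, p2, p3, p4 — exactly the header order. So p2 is the identity.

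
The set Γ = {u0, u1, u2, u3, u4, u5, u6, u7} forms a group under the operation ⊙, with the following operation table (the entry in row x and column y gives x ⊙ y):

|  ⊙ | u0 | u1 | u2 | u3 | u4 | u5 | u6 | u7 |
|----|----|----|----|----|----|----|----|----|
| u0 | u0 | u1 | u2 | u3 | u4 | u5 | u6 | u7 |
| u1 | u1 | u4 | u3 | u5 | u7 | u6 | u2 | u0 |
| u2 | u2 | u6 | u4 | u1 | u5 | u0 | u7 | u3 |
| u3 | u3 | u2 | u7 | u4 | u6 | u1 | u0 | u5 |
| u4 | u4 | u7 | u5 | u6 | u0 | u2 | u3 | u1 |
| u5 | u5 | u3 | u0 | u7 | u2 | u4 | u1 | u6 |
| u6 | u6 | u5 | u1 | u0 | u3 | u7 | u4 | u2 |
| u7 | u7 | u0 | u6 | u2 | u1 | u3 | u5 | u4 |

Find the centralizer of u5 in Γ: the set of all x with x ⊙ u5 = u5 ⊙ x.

{u0, u2, u4, u5}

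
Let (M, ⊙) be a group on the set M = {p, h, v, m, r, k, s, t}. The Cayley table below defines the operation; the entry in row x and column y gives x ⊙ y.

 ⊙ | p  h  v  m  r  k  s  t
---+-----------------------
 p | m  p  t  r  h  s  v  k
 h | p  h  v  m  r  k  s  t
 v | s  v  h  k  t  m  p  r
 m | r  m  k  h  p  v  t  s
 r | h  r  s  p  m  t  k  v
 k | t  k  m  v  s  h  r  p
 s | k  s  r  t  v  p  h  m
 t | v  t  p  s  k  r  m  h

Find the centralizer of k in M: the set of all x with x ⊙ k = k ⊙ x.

Compare row k with column k entry by entry.
v ⊙ k = m = k ⊙ v, so v commutes with k.
s ⊙ k = p but k ⊙ s = r, so s does not.
Collecting the elements that commute with k: C(k) = {h, k, m, v}.

{h, k, m, v}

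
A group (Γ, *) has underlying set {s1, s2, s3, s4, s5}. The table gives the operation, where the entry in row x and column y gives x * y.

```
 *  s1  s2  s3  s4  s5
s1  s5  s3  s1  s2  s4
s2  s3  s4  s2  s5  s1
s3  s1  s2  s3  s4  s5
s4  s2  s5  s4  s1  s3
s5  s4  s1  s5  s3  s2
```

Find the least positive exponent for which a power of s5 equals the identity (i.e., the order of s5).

The identity element is s3 (its row matches the header).
s5^1 = s5
s5^2 = s5 * s5 = s2
s5^3 = s2 * s5 = s1
s5^4 = s1 * s5 = s4
s5^5 = s4 * s5 = s3
The first power of s5 equal to the identity is s5^5, so ord(s5) = 5.

5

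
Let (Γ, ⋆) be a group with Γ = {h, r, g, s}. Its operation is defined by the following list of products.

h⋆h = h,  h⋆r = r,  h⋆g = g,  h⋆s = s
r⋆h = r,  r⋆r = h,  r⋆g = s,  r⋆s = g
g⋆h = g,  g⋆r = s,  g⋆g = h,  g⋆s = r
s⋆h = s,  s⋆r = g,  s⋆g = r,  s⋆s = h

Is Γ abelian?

Check whether the table is symmetric across its main diagonal.
Every entry (row x, col y) equals the entry (row y, col x), so Γ is abelian.

Yes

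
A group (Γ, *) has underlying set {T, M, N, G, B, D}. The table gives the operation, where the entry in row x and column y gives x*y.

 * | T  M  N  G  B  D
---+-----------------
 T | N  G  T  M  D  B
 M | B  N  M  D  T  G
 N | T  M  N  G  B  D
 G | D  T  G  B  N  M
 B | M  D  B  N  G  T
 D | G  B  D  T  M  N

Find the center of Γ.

An element z is central iff its row equals its column in the table.
For B: B*D = T ≠ M = D*B, so B ∉ Z.
Checking each element this way leaves Z(Γ) = {N}.

{N}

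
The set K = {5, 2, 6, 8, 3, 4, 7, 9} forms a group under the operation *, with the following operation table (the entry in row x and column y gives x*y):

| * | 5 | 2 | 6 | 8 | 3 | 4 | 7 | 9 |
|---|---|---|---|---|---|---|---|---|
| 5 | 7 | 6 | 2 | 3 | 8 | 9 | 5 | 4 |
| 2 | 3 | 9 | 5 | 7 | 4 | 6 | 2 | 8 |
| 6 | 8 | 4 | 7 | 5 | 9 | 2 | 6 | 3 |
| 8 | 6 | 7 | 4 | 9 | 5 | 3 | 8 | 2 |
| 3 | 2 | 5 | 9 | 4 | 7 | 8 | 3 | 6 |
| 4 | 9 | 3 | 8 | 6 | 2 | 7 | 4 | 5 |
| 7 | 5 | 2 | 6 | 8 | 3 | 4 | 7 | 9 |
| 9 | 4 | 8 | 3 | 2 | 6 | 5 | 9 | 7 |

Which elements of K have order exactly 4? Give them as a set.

{2, 8}

Identity is 7. Compute the order of each non-identity element by repeated multiplication:
  5: 5 → 7  (order 2)
  2: 2 → 9 → 8 → 7  (order 4)
  6: 6 → 7  (order 2)
  8: 8 → 9 → 2 → 7  (order 4)
  3: 3 → 7  (order 2)
  4: 4 → 7  (order 2)
  9: 9 → 7  (order 2)
Elements of order 4: {2, 8}.
(Structurally, K here is isomorphic to the dihedral group D_4.)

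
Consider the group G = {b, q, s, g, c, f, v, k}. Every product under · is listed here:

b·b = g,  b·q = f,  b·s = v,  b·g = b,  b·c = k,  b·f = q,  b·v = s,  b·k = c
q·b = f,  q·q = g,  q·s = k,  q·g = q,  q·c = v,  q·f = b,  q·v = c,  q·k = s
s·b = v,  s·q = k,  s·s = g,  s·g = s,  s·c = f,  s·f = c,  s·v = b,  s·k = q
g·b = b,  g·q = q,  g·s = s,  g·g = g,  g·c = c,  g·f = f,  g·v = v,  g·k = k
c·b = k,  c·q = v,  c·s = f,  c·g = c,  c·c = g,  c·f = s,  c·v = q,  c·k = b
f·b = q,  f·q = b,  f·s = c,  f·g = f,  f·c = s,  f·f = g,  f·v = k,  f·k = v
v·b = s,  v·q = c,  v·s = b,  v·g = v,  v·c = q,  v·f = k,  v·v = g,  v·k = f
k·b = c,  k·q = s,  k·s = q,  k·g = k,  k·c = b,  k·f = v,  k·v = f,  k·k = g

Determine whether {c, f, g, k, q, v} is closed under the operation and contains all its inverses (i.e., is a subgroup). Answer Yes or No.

q·f = b, which is not in {c, f, g, k, q, v}.
The subset is not closed under ·, so it is not a subgroup.

No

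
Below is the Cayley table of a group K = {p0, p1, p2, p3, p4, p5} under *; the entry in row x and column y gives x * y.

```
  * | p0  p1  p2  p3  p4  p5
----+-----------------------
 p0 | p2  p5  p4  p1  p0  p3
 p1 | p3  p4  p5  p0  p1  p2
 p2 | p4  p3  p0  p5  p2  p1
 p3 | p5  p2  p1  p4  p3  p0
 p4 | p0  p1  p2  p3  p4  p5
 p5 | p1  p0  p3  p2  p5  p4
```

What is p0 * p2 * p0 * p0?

p2

p0 * p2 = p4
p4 * p0 = p0
p0 * p0 = p2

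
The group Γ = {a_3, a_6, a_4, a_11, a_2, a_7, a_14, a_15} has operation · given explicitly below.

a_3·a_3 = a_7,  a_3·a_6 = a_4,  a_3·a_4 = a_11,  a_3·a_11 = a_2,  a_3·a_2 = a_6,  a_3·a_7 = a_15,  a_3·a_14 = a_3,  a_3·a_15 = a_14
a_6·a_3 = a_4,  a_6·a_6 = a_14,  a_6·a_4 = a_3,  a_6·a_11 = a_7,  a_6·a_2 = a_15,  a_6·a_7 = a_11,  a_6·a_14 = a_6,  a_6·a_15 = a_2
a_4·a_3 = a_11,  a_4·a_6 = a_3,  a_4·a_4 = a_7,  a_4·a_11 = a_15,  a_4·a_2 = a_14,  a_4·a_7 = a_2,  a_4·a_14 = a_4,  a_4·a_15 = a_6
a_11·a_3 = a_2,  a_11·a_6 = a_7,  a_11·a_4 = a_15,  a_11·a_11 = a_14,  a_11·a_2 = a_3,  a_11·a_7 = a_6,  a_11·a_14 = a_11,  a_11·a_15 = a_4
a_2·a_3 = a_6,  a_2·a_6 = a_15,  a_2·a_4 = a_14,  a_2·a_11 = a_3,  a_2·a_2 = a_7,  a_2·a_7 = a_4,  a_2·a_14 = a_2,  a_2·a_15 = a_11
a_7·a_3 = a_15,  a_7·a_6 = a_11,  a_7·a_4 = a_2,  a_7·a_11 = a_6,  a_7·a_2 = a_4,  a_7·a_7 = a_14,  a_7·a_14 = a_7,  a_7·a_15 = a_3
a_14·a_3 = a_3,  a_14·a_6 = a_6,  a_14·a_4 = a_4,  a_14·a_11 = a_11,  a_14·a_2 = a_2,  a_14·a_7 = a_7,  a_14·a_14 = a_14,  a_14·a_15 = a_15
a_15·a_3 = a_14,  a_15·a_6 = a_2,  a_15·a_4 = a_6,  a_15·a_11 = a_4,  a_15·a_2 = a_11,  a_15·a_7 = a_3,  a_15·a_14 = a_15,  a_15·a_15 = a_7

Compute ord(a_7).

2

The identity element is a_14 (its row matches the header).
a_7^1 = a_7
a_7^2 = a_7·a_7 = a_14
The first power of a_7 equal to the identity is a_7^2, so ord(a_7) = 2.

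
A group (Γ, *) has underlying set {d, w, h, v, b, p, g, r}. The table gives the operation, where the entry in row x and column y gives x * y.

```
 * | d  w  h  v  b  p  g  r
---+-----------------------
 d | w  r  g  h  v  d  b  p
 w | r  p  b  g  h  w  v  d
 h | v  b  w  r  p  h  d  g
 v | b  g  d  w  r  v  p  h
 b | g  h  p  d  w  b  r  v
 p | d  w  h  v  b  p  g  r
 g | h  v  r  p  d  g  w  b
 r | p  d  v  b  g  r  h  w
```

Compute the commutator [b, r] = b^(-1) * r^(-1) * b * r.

w

Identity is p; from the table b^(-1) = h and r^(-1) = d.
h * d = v
v * b = r
r * r = w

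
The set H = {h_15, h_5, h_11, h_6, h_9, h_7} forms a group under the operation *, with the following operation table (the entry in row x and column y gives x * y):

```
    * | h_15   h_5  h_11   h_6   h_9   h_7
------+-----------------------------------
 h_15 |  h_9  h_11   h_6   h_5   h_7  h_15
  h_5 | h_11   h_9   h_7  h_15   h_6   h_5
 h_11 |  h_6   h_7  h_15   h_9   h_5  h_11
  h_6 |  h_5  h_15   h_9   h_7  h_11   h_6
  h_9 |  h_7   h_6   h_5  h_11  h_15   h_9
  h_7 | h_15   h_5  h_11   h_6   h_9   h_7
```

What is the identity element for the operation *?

h_7

The identity e satisfies e * x = x for all x, so its row in the table reproduces the column headers.
Row h_7 reads: h_15, h_5, h_11, h_6, h_9, h_7 — exactly the header order. So h_7 is the identity.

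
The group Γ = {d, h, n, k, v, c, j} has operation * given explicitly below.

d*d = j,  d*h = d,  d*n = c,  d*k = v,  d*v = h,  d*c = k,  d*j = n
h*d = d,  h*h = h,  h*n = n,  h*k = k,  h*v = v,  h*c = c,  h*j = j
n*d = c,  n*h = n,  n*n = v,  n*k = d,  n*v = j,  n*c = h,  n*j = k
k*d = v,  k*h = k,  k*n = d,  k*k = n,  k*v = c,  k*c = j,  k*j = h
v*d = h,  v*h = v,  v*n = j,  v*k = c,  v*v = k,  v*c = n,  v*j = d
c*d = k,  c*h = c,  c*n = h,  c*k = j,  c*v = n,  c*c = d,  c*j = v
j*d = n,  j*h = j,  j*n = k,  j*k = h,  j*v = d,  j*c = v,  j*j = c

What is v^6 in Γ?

v^1 = v
v^2 = v*v = k
v^3 = k*v = c
v^4 = c*v = n
v^5 = n*v = j
v^6 = j*v = d

d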